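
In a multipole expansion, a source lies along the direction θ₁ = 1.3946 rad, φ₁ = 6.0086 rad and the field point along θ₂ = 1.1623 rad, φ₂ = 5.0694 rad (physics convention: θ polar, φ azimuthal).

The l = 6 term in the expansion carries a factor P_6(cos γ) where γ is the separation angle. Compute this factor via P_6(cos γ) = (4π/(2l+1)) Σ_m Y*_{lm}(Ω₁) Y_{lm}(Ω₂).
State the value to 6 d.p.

Summing Y*_{l m}(θ₁,φ₁)·Y_{l m}(θ₂,φ₂) over m ∈ [−6, 6]; prefactor 4π/(2·6+1) = 0.966644:
  [-6]  conj(Y_{6,-6})(Ω₁) = (-0.033715, -0.438616) ; Y_{6,-6}(Ω₂) = (0.156041, 0.242766) ; Δ = (0.101220, -0.076627)
  [-5]  conj(Y_{6,-5})(Ω₁) = (0.053336, -0.266024) ; Y_{6,-5}(Ω₂) = (0.422823, -0.092006) ; Δ = (-0.001924, -0.117388)
  [-4]  conj(Y_{6,-4})(Ω₁) = (-0.100984, 0.197597) ; Y_{6,-4}(Ω₂) = (0.026488, -0.184292) ; Δ = (0.033741, 0.023844)
  [-3]  conj(Y_{6,-3})(Ω₁) = (-0.197079, 0.212810) ; Y_{6,-3}(Ω₂) = (0.221924, 0.121170) ; Δ = (-0.069523, 0.023348)
  [-2]  conj(Y_{6,-2})(Ω₁) = (0.128737, -0.078783) ; Y_{6,-2}(Ω₂) = (0.211158, -0.182978) ; Δ = (0.012768, -0.040192)
  [-1]  conj(Y_{6,-1})(Ω₁) = (0.281215, -0.079218) ; Y_{6,-1}(Ω₂) = (0.057099, 0.153082) ; Δ = (0.028184, 0.038526)
  [+0]  conj(Y_{6,0})(Ω₁) = (-0.131240, -0.000000) ; Y_{6,0}(Ω₂) = (0.294498, 0.000000) ; Δ = (-0.038650, -0.000000)
  [+1]  conj(Y_{6,1})(Ω₁) = (-0.281215, -0.079218) ; Y_{6,1}(Ω₂) = (-0.057099, 0.153082) ; Δ = (0.028184, -0.038526)
  [+2]  conj(Y_{6,2})(Ω₁) = (0.128737, 0.078783) ; Y_{6,2}(Ω₂) = (0.211158, 0.182978) ; Δ = (0.012768, 0.040192)
  [+3]  conj(Y_{6,3})(Ω₁) = (0.197079, 0.212810) ; Y_{6,3}(Ω₂) = (-0.221924, 0.121170) ; Δ = (-0.069523, -0.023348)
  [+4]  conj(Y_{6,4})(Ω₁) = (-0.100984, -0.197597) ; Y_{6,4}(Ω₂) = (0.026488, 0.184292) ; Δ = (0.033741, -0.023844)
  [+5]  conj(Y_{6,5})(Ω₁) = (-0.053336, -0.266024) ; Y_{6,5}(Ω₂) = (-0.422823, -0.092006) ; Δ = (-0.001924, 0.117388)
  [+6]  conj(Y_{6,6})(Ω₁) = (-0.033715, 0.438616) ; Y_{6,6}(Ω₂) = (0.156041, -0.242766) ; Δ = (0.101220, 0.076627)
Accumulated sum (0.170283, -0.000000); after 4π/(2l+1) scaling, (0.164603, -0.000000) ⇒ P_6 = 0.164603

0.164603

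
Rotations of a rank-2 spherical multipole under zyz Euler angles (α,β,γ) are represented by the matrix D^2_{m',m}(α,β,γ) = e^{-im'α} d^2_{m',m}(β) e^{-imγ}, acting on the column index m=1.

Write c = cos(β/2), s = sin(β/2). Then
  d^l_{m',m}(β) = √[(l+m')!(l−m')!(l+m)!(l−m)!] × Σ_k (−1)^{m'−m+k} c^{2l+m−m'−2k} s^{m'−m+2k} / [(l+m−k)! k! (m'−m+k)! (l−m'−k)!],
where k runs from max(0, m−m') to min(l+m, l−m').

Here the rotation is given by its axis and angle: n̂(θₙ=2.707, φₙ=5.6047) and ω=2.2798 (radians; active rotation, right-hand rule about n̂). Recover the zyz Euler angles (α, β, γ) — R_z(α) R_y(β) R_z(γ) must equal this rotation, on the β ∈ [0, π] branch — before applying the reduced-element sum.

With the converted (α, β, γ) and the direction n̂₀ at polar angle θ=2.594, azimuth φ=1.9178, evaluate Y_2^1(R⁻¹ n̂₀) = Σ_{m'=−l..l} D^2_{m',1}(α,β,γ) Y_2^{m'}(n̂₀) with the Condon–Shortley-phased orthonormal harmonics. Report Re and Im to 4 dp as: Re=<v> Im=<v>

Re=-0.0238 Im=-0.2876

Axis–angle → zyz. n̂ = (sinθₙcosφₙ, sinθₙsinφₙ, cosθₙ) = (+0.327791, -0.264251, -0.907042), ω = 2.2798.
R = I cosω + sinω [n̂]ₓ + (1−cosω) n̂n̂ᵀ gives
  R = [-0.473675, +0.545440, -0.691468; -0.831469, -0.535785, +0.146945; -0.290328, +0.644539, +0.707304]
β = atan2(√(R₁₃²+R₂₃²), R₃₃) = 0.785119; α = atan2(R₂₃, R₁₃) mod 2π = 2.932196; γ = atan2(R₃₂, −R₃₁) mod 2π = 1.147574
Need the full column D^2_{m',1} for m'=−2..2 at α=2.9322, β=0.7851, γ=1.1476.
cos(β/2)=0.923933, sin(β/2)=0.382554
d^2_{-2,1}: single k=3 term ⇒ +0.103455;  D = +0.000458-0.103454i
d^2_{-1,1}: k∈[2..3] ⇒ +0.374790 -0.021418 = +0.353373;  D = -0.074986+0.345325i
d^2_{0,1}: k∈[1..2] ⇒ +0.739078 -0.126706 = +0.612372;  D = +0.251502-0.558343i
d^2_{1,1}: k∈[0..1] ⇒ +0.728722 -0.374790 = +0.353932;  D = -0.209265+0.285439i
d^2_{2,1}: single k=0 term ⇒ -0.603455;  D = -0.450170+0.401876i
Y_2^{m'}(θ=2.594,φ=1.9178) and Σ D·Y over m':
  (+0.0005-0.1035i)·(-0.0805+0.0670i)  (-0.0750+0.3453i)·(+0.1168+0.3229i)  (+0.2515-0.5583i)·(+0.3743+0.0000i)  (-0.2093+0.2854i)·(-0.1168+0.3229i)  (-0.4502+0.4019i)·(-0.0805-0.0670i)
Y_2^1(R⁻¹ n̂) = -0.023836-0.287636i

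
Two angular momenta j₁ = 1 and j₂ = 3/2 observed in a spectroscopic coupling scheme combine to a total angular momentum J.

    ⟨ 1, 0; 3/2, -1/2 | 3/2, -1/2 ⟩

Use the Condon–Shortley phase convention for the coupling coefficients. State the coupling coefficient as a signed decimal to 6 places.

√[4·1!1!2!/5! · 1!1!1!2!1!2!] = √(4/15)
  +(−1)^0/∏(0,1,1,1,0,1)! = 1  (running 1)
  +(−1)^1/∏(1,0,0,0,1,2)! = -1/2  (running 1/2)
⟨..|..⟩ = √(4/15)·(1/2) = +0.258199

+√(1/15) ≈ +0.258199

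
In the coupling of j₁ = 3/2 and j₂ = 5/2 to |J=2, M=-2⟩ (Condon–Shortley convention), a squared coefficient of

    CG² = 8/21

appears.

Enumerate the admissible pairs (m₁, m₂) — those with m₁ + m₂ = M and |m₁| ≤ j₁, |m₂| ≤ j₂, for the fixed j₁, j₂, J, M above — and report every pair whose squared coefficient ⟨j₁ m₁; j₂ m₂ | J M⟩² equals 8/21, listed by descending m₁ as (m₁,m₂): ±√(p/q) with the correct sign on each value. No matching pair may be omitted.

(-1/2,-3/2): −√(8/21)

Admissible pairs with m₁+m₂ = M = -2: (-3/2,-1/2), (-1/2,-3/2), (1/2,-5/2)
  (m₁,m₂)=(1/2,-5/2): CG² = 10/21, CG = +√(10/21)
  (m₁,m₂)=(-1/2,-3/2): CG² = 8/21, CG = −√(8/21)   ← matches the target
  (m₁,m₂)=(-3/2,-1/2): CG² = 1/7, CG = +√(1/7)
Pairs with CG² = 8/21: (-1/2,-3/2): −√(8/21)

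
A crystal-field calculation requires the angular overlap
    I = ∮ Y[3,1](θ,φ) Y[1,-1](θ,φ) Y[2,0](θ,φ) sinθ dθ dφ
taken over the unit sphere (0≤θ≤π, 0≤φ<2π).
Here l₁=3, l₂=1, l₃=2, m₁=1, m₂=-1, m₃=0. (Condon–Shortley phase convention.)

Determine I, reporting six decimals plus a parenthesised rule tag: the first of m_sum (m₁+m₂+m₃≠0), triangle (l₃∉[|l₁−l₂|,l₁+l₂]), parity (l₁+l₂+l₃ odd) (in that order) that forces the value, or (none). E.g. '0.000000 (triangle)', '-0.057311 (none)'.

-0.202301 (none)

Rules hold: Σm=0, L=6 even, 2≤2≤4.
N = 7·3·5 = 105
Δ = 2!·4!·0!/7! = 1/105
Racah Σ t=1..1: t=1:−1/4 = -1/4
⇒ 3j(3 1 2; 0 0 0)² = 3/35, sgn -1
Racah Σ t=0..0: t=0:+1/8 = 1/8
⇒ 3j(3 1 2; 1 -1 0)² = 2/35, sgn +1
4πI² = N·(3j₀)²·(3jₘ)² = 18/35
I = -1·√(0.514286/4π) = -0.20230066
No selection rule forces the value: the integral is nonzero (none).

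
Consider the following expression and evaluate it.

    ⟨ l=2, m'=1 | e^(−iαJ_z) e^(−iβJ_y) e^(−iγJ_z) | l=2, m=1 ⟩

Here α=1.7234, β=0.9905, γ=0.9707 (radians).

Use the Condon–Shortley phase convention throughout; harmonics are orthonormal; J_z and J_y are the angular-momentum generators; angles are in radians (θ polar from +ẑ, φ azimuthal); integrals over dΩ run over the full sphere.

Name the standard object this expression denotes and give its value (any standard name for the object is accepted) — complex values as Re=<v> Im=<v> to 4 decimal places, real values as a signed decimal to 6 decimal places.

Wigner D-matrix element, Re=-0.0674 Im=-0.0323

This is a Wigner D-matrix element — the rotation-matrix element ⟨l m'| R(α,β,γ) |l m⟩ in the angular-momentum basis.
First d^2_{1,1}(β=0.9905), then the phase factors e^{-i(1)α} and e^{-i(1)γ}:
With c≡cos(β/2)=0.879850 and s≡sin(β/2)=0.475252, N=[6·1·6·1]^{1/2}=6.000000
Admissible k: 0..1 (factorial args all ≥0)
  k=0: (−1)^0·6.0000/(6)·0.8798^4·0.4753^0 = +0.599286
  k=1: (−1)^1·6.0000/(2)·0.8798^2·0.4753^2 = -0.524549
d^2_{1,1}(0.9905) = +0.599286 -0.524549 = +0.074738
Attach z-rotation phases: D = e^{-i(1)(1.7234)}·(+0.074738)·e^{-i(1)(0.9707)} = -0.067379-0.032340i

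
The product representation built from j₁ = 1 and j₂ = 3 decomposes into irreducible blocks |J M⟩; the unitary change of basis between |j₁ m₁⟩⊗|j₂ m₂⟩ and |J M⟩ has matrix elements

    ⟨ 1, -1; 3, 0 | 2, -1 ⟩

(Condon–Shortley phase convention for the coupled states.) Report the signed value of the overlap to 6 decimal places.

+0.377964

√[5·2!0!4!/7! · 0!2!3!3!1!3!] = √(144/7)
  +(−1)^2/∏(2,0,0,1,0,3)! = 1/12  (running 1/12)
⟨..|..⟩ = √(144/7)·(1/12) = +0.377964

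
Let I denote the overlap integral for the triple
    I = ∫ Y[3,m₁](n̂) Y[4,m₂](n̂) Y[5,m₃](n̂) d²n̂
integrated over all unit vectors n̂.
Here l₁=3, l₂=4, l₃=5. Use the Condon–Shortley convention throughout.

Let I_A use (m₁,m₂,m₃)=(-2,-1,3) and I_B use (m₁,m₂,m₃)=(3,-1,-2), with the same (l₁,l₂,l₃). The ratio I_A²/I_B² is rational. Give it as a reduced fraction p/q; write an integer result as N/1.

Same 3,4,5: normalisation and zero-m 3j drop out of the ratio.
A: Δ: 2! 4! 6! / 13! → 1/180180; sum: t=1:−1/1152 t=2:+1/1440 = -1/5760; 3j²(3 4 5; -2 -1 3) = Δ·Π!·Σ² = 1/858  (sign -1)
B: Δ: 2! 4! 6! / 13! → 1/180180; sum: t=0:+1/1728 = 1/1728; 3j²(3 4 5; 3 -1 -2) = Δ·Π!·Σ² = 25/858  (sign -1)
I_A²/I_B² = (1/858)/(25/858) = 1/25

1/25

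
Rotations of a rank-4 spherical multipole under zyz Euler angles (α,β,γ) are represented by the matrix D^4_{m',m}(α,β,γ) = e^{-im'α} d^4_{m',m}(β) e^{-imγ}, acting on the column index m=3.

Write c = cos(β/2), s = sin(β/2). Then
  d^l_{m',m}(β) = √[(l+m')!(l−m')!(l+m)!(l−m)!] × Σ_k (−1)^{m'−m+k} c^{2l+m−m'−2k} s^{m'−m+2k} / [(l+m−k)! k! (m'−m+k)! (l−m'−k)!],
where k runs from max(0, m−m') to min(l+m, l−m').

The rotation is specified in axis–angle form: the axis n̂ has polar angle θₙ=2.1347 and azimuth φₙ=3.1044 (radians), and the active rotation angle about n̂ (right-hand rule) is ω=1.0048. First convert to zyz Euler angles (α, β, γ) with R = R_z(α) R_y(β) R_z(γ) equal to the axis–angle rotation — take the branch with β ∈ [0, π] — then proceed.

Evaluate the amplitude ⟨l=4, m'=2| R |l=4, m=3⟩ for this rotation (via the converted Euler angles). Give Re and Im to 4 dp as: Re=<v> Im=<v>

Axis–angle → zyz. n̂ = (sinθₙcosφₙ, sinθₙsinφₙ, cosθₙ) = (-0.844591, +0.031427, -0.534490), ω = 1.0048.
R = I cosω + sinω [n̂]ₓ + (1−cosω) n̂n̂ᵀ gives
  R = [+0.867060, +0.438829, +0.235871; -0.463448, +0.536715, +0.705091; +0.182819, -0.720670, +0.668739]
β = atan2(√(R₁₃²+R₂₃²), R₃₃) = 0.838285; α = atan2(R₂₃, R₁₃) mod 2π = 1.247973; γ = atan2(R₃₂, −R₃₁) mod 2π = 4.463951
D^4_{2,3}(1.2480,0.8383,4.4640) = e^{-i·2·1.2480}·d^4_{2,3}(0.8383)·e^{-i·3·4.4640}. Compute d first:
c=cos(0.838285/2)=0.913438, s=sin(0.838285/2)=0.406977; N=√[720·2·5040·1]=2693.993318
The bounds max(0,m−m')=1 and min(l+m,l−m')=2 give 2 terms
  k=1: (−1)^0·2693.9933/(720)·0.9134^7·0.4070^1 = +0.807958
  k=2: (−1)^1·2693.9933/(240)·0.9134^5·0.4070^3 = -0.481163
d^4_{2,3}(0.8383) = +0.807958 -0.481163 = +0.326795
Attach z-rotation phases: D = e^{-i(2)(1.2480)}·(+0.326795)·e^{-i(3)(4.4640)} = -0.321525+0.058453i

Re=-0.3215 Im=0.0585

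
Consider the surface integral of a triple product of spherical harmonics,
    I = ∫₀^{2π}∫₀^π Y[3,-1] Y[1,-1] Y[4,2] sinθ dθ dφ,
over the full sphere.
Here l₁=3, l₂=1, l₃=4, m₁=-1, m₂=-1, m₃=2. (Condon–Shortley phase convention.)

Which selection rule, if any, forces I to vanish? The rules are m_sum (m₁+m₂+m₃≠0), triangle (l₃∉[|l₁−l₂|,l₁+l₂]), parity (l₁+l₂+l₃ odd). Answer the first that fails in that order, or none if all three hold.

m₁+m₂+m₃ = -1 − 1 + 2 = 0  ✓
triangle: |3−1|=2 ≤ l₃=4 ≤ 3+1=4  ✓
parity: l₁+l₂+l₃ = 8 is even  ✓

none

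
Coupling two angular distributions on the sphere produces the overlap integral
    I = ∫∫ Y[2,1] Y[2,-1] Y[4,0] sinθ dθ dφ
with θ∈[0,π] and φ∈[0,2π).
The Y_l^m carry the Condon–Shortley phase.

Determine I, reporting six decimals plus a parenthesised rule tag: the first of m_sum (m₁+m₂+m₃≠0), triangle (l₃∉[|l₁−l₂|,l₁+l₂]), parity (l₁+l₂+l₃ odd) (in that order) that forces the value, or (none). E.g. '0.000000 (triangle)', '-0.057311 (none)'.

m-sum 0 ✓  L=8 even ✓  0≤4≤4 ✓
Π(2lᵢ+1) = 5×5×9 = 225
triangle coeff Δ(2,2,4) = 1/630
Σ_t [0,0]: t=0:+1/16 = 1/16
(3j)²=2/35 [(2 2 4; 0 0 0)], sign=+1
Σ_t [0,0]: t=0:+1/36 = 1/36
(3j)²=8/315 [(2 2 4; 1 -1 0)], sign=+1
⇒ 4πI² = 16/49
I = (+1)√(16/49/(4π)) = 0.16119702
No selection rule forces the value: the integral is nonzero (none).

0.161197 (none)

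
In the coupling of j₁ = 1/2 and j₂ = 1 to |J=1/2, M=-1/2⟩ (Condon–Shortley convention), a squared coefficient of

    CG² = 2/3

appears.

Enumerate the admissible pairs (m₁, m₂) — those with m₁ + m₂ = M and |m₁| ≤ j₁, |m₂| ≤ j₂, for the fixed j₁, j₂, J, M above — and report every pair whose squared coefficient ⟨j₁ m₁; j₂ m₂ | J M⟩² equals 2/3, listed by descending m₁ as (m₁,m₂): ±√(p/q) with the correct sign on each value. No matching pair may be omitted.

Admissible pairs with m₁+m₂ = M = -1/2: (-1/2,0), (1/2,-1)
  (m₁,m₂)=(1/2,-1): CG² = 2/3, CG = +√(2/3)   ← matches the target
  (m₁,m₂)=(-1/2,0): CG² = 1/3, CG = −√(1/3)
Pairs with CG² = 2/3: (1/2,-1): +√(2/3)

(1/2,-1): +√(2/3)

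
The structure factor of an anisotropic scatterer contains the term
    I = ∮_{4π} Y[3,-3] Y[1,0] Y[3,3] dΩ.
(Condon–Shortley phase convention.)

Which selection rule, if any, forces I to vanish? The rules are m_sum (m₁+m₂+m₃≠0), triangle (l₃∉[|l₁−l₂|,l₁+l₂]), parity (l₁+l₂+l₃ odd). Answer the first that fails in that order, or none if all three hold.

parity

m₁+m₂+m₃ = -3 + 0 + 3 = 0  ✓
triangle: |3−1|=2 ≤ l₃=3 ≤ 3+1=4  ✓
parity: l₁+l₂+l₃ = 7 is odd  ✗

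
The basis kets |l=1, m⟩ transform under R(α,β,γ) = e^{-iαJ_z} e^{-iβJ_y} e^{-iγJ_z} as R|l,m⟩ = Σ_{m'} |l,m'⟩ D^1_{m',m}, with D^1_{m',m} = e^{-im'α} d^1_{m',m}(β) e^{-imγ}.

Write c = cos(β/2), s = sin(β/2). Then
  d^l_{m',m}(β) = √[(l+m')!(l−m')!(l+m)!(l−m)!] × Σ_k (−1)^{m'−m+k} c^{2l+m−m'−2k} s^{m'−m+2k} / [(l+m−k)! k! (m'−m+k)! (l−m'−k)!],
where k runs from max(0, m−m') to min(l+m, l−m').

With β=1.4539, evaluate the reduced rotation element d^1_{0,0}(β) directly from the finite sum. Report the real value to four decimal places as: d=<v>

d=0.1166

d^1_{0,0}(β=1.4539) via the finite sum:
c=cos(1.453900/2)=0.747205, s=sin(1.453900/2)=0.664594; N=√[1·1·1·1]=1.000000
k: max(0,(0)−(0))=0 … min(1+(0),1−(0))=1
  k=0: (−1)^0·1.0000/(1)·0.7472^2·0.6646^0 = +0.558315
  k=1: (−1)^1·1.0000/(1)·0.7472^0·0.6646^2 = -0.441685
d^1_{0,0}(1.4539) = +0.558315 -0.441685 = +0.116630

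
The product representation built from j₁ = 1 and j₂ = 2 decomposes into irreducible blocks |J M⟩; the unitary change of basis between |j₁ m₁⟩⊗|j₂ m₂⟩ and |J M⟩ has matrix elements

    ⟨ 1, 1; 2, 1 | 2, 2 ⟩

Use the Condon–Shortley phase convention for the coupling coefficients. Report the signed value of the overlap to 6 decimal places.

triangle: 1!×1!×3!/6! = 6/720
(j±m)!: 2!×0!×3!×1!×4!×0! = 288
prefactor² = (2J+1)×Δ×N² = 12
  k=0: +1/(0!×1!×0!×3!×1!×0!) = 1/6
Σ = 1/6  ⇒  CG² = 12×(1/6)² = 1/3
CG = +√(1/3) = +0.577350

+0.577350  (= +√(1/3))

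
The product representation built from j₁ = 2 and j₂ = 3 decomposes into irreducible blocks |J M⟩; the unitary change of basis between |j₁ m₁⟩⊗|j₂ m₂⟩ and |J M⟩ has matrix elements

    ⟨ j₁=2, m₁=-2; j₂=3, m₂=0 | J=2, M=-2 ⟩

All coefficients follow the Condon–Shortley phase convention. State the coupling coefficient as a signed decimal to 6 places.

-0.267261

√[5·3!1!3!/8! · 0!4!3!3!0!4!] = √(648/7)
  +(−1)^3/∏(3,0,1,0,0,3)! = -1/36  (running -1/36)
⟨..|..⟩ = √(648/7)·(-1/36) = -0.267261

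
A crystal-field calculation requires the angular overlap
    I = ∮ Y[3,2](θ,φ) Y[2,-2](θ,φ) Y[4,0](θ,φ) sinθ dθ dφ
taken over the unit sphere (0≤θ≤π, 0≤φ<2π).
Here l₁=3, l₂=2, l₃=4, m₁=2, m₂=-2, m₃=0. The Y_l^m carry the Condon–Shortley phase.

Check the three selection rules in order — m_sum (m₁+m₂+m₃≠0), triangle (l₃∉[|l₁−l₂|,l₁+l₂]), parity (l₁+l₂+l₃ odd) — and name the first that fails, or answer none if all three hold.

m₁+m₂+m₃ = 2 − 2 + 0 = 0  ✓
triangle: |3−2|=1 ≤ l₃=4 ≤ 3+2=5  ✓
parity: l₁+l₂+l₃ = 9 is odd  ✗

parity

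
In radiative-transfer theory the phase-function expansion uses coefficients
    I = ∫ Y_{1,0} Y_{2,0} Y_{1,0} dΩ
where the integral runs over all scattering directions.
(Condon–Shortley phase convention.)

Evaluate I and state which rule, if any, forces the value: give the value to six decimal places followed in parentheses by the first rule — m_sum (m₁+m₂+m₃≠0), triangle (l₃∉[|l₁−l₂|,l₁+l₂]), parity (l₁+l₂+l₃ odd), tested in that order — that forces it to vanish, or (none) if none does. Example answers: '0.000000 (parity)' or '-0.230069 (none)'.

Rules hold: Σm=0, L=4 even, 1≤1≤3.
N = 3·5·3 = 45
Δ = 2!·0!·2!/5! = 1/30
Racah Σ t=1..1: t=1:−1/1 = -1/1
⇒ 3j(1 2 1; 0 0 0)² = 2/15, sgn +1
(m-triple is (0,0,0) — same symbol as above.)
4πI² = N·(3j₀)²·(3jₘ)² = 4/5
I = +1·√(0.8/4π) = 0.25231325
No selection rule forces the value: the integral is nonzero (none).

0.252313 (none)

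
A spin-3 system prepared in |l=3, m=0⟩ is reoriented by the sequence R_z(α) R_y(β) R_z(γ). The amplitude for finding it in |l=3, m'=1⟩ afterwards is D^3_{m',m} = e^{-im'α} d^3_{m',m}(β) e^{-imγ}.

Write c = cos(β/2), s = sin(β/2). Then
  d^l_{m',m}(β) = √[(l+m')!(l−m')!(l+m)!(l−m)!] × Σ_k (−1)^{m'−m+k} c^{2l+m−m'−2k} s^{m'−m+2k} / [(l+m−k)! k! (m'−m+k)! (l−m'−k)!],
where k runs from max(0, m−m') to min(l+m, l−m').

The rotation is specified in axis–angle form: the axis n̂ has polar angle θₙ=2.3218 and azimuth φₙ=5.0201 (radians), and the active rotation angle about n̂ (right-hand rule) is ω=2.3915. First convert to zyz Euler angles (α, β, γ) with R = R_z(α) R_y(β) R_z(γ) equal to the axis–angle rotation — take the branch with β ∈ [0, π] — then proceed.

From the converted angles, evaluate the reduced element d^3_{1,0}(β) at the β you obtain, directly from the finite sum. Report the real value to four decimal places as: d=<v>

d=0.4198

Axis–angle → zyz. n̂ = (sinθₙcosφₙ, sinθₙsinφₙ, cosθₙ) = (+0.221405, -0.696669, -0.682373), ω = 2.3915.
R = I cosω + sinω [n̂]ₓ + (1−cosω) n̂n̂ᵀ gives
  R = [-0.646741, +0.198082, -0.736539; -0.732274, +0.108814, +0.672260; +0.213308, +0.974127, +0.074676]
β = atan2(√(R₁₃²+R₂₃²), R₃₃) = 1.496051; α = atan2(R₂₃, R₁₃) mod 2π = 2.401789; γ = atan2(R₃₂, −R₃₁) mod 2π = 1.786367
d^3_{1,0}(β=1.4961) via the finite sum:
Half-angle: c=0.733033, s=0.680193. N=√(24·2·6·6)=41.569219
k∈{0,1,2} keeps every argument non-negative
  k=0: (−1)^1·41.5692/(12)·0.7330^5·0.6802^1 = -0.498702
  k=1: (−1)^2·41.5692/(4)·0.7330^3·0.6802^3 = +1.288187
  k=2: (−1)^3·41.5692/(12)·0.7330^1·0.6802^5 = -0.369721
d^3_{1,0}(1.4961) = -0.498702 +1.288187 -0.369721 = +0.419764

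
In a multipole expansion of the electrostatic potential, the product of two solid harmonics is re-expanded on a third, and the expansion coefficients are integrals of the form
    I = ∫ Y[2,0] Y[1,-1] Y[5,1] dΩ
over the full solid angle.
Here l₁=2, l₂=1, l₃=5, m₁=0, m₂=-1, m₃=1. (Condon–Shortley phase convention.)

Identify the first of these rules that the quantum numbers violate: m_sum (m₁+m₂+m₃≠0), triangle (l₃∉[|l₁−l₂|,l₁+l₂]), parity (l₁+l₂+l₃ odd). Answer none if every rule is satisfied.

m₁+m₂+m₃ = 0 − 1 + 1 = 0  ✓
triangle: need |l₁−l₂| ≤ l₃ ≤ l₁+l₂ = [1,3]; l₃=5 is outside  ✗
parity: l₁+l₂+l₃ = 8 is even

triangle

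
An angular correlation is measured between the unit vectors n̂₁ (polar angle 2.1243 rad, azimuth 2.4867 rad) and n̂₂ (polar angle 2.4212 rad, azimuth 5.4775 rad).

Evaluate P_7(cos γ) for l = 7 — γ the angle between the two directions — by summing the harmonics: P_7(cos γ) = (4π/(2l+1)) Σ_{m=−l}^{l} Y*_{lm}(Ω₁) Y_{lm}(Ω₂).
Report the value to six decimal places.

Expand P_7 via completeness: Σ_{m} conj(Y_{7,m}) at Ω₁ times Y_{7,m} at Ω₂ —
  m=-7: Y*=(0.020601, -0.159890)  Y=(0.021750, -0.016309)  product (-0.002160, -0.003814)
  m=-6: Y*=(0.262942, -0.264188)  Y=(-0.014071, 0.115027)  product (0.026689, 0.033963)
  m=-5: Y*=(0.420022, -0.056139)  Y=(-0.183717, -0.225354)  product (-0.089816, -0.084340)
  m=-4: Y*=(0.103721, 0.059665)  Y=(0.452093, 0.036767)  product (0.044698, 0.030788)
  m=-3: Y*=(-0.112879, -0.271604)  Y=(-0.269744, 0.238758)  product (0.095296, 0.046313)
  m=-2: Y*=(0.068765, -0.257445)  Y=(-0.003134, 0.077203)  product (0.019660, 0.006116)
  m=-1: Y*=(-0.153382, 0.117791)  Y=(-0.273272, -0.284591)  product (0.075437, 0.011462)
  m=+0: Y*=(-0.293607, -0.000000)  Y=(0.044258, 0.000000)  product (-0.012994, -0.000000)
  m=+1: Y*=(0.153382, 0.117791)  Y=(0.273272, -0.284591)  product (0.075437, -0.011462)
  m=+2: Y*=(0.068765, 0.257445)  Y=(-0.003134, -0.077203)  product (0.019660, -0.006116)
  m=+3: Y*=(0.112879, -0.271604)  Y=(0.269744, 0.238758)  product (0.095296, -0.046313)
  m=+4: Y*=(0.103721, -0.059665)  Y=(0.452093, -0.036767)  product (0.044698, -0.030788)
  m=+5: Y*=(-0.420022, -0.056139)  Y=(0.183717, -0.225354)  product (-0.089816, 0.084340)
  m=+6: Y*=(0.262942, 0.264188)  Y=(-0.014071, -0.115027)  product (0.026689, -0.033963)
  m=+7: Y*=(-0.020601, -0.159890)  Y=(-0.021750, -0.016309)  product (-0.002160, 0.003814)
Total Σ_m = (0.326614, 0.000000). Multiply by 0.837758: (0.273623, 0.000000). P_7(cos γ) = 0.273623

0.273623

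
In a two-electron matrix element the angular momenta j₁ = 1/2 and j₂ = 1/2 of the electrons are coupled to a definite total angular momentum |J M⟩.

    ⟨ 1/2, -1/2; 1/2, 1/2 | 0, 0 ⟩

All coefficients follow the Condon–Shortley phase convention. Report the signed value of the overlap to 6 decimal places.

−√(1/2) = -0.707107

j₁+j₂−J=1  J+j₁−j₂=0  J−j₁+j₂=0  j₁+j₂+J+1=2
(j₁±m₁, j₂±m₂, J±M) = (0,1,1,0,0,0)
P² = 1/2
sum k=1..1:
  [1] −1/1 = -1
S = -1
C² = P²·S² = 1/2 ; C = -0.707107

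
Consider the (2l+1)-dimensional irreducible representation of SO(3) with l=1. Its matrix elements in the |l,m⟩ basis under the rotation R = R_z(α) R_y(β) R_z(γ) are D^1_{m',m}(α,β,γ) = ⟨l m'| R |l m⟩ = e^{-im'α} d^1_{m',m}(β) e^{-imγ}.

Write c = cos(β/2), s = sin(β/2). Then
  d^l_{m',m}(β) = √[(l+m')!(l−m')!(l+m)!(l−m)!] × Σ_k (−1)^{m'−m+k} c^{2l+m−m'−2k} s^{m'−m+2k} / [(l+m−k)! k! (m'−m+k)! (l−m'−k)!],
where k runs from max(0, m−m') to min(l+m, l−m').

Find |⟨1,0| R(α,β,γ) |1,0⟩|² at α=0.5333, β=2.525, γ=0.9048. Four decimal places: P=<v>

P=0.6656

Split into d^1_{0,0}(β=2.5250) × two z-phases.
Half-angle: c=0.303436, s=0.952852. N=√(1·1·1·1)=1.000000
k: max(0,(0)−(0))=0 … min(1+(0),1−(0))=1
  k=0: (−1)^0·1.0000/(1)·0.3034^2·0.9529^0 = +0.092073
  k=1: (−1)^1·1.0000/(1)·0.3034^0·0.9529^2 = -0.907927
d^1_{0,0}(2.5250) = +0.092073 -0.907927 = -0.815854
|D^1_{0,0}|² = |d^1_{0,0}(β)|² = (-0.815854)² = 0.665617 (the z-rotation phases have unit modulus)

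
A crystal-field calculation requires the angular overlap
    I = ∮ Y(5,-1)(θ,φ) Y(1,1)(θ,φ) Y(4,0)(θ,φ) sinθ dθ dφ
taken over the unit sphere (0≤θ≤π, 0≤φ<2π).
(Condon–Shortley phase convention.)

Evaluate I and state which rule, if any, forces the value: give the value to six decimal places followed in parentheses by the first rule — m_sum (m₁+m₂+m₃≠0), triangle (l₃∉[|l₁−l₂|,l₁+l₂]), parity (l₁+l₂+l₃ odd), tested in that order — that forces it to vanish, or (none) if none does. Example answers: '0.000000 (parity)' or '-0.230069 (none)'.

-0.190188 (none)

Checks pass: Σm=0; 10 even; l₃=4∈[4,6].
(2·5+1)(2·1+1)(2·4+1) = 297
Δ: 2! 8! 0! / 11! → 1/495
sum: t=1:−1/576 = -1/576
3j²(5 1 4; 0 0 0) = Δ·Π!·Σ² = 5/99  (sign -1)
sum: t=2:+1/1152 = 1/1152
3j²(5 1 4; -1 1 0) = Δ·Π!·Σ² = 1/33  (sign +1)
combine: 4πI² = 297·5/99·1/33 = 5/11
take √, sign -1: I = -0.19018827
No selection rule forces the value: the integral is nonzero (none).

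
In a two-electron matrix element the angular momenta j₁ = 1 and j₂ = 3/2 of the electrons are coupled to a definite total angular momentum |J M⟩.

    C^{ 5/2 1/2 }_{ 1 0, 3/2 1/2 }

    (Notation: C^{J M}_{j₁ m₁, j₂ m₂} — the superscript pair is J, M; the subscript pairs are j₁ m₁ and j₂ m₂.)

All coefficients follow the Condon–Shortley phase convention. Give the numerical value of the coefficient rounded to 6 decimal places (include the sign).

triangle: 0!*2!*3!/6! = 12/720
(j±m)!: 1!*1!*2!*1!*3!*2! = 24
prefactor² = (2J+1)*Δ*N² = 12/5
  k=0: +1/(0!*0!*1!*2!*1!*1!) = 1/2
Σ = 1/2  ⇒  CG² = 12/5*(1/2)² = 3/5
CG = +√(3/5) = +0.774597

+√(3/5) ≈ +0.774597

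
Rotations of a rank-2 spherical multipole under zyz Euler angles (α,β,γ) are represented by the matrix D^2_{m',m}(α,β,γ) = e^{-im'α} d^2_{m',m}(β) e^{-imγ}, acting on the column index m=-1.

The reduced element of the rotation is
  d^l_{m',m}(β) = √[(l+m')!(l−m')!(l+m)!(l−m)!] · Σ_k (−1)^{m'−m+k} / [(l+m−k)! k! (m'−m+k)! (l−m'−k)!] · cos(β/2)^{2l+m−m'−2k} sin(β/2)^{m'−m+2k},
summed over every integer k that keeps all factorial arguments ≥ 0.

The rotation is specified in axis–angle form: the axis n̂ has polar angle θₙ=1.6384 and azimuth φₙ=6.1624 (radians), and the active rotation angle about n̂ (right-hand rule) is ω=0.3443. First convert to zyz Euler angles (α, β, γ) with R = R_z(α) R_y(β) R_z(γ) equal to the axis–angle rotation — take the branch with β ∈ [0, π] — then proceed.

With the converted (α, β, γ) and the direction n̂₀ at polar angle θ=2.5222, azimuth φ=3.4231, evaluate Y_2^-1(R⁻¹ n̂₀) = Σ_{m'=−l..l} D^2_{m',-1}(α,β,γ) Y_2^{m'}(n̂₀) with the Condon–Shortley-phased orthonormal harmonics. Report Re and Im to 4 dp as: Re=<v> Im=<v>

Re=0.3094 Im=-0.2303

Axis–angle → zyz. n̂ = (sinθₙcosφₙ, sinθₙsinφₙ, cosθₙ) = (+0.990447, -0.120217, -0.067552), ω = 0.3443.
R = I cosω + sinω [n̂]ₓ + (1−cosω) n̂n̂ᵀ gives
  R = [+0.998884, +0.015814, -0.044504; -0.029789, +0.942160, -0.333837; +0.036651, +0.334790, +0.941580]
β = atan2(√(R₁₃²+R₂₃²), R₃₃) = 0.343506; α = atan2(R₂₃, R₁₃) mod 2π = 4.579859; γ = atan2(R₃₂, −R₃₁) mod 2π = 1.679837
Need the full column D^2_{m',-1} for m'=−2..2 at α=4.5799, β=0.3435, γ=1.6798.
cos(β/2)=0.985287, sin(β/2)=0.170910
d^2_{-2,-1}: single k=1 term ⇒ +0.326952;  D = -0.050804-0.322981i
d^2_{-1,-1}: k∈[0..1] ⇒ +0.942433 -0.085071 = +0.857362;  D = +0.857126-0.020137i
d^2_{0,-1}: k∈[0..1] ⇒ -0.400433 +0.012049 = -0.388385;  D = +0.042266-0.386078i
d^2_{1,-1}: k∈[0..1] ⇒ +0.085071 -0.000853 = +0.084217;  D = -0.081772-0.020147i
d^2_{2,-1}: single k=0 term ⇒ -0.009838;  D = -0.003595+0.009157i
Y_2^{m'}(θ=2.5222,φ=3.4231) and Σ D·Y over m':
  (-0.0508-0.3230i)·(+0.1101-0.0695i)  (+0.8571-0.0201i)·(+0.3508-0.1014i)  (+0.0423-0.3861i)·(+0.3119+0.0000i)  (-0.0818-0.0201i)·(-0.3508-0.1014i)  (-0.0036+0.0092i)·(+0.1101+0.0695i)
Y_2^-1(R⁻¹ n̂) = +0.309398-0.230340i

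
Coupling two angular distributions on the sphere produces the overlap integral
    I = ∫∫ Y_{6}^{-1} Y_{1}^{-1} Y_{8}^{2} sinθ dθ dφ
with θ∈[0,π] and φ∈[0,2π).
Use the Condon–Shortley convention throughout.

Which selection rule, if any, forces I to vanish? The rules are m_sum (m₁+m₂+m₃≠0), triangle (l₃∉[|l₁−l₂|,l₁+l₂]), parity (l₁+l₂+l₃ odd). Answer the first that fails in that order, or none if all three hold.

triangle

m₁+m₂+m₃ = -1 − 1 + 2 = 0  ✓
triangle: need |l₁−l₂| ≤ l₃ ≤ l₁+l₂ = [5,7]; l₃=8 is outside  ✗
parity: l₁+l₂+l₃ = 15 is odd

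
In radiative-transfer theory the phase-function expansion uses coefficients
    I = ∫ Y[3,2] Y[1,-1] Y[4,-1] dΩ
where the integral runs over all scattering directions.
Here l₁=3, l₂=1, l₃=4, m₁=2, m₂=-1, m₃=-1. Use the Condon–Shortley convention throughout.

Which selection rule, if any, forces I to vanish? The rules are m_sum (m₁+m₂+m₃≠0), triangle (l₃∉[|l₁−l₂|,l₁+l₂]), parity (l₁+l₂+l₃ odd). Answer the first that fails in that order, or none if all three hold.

Σmᵢ = 0  ✓
l₃∈[|l₁−l₂|,l₁+l₂]=[2,4], have l₃=4  ✓
Σlᵢ = 8 ⇒ even  ✓

none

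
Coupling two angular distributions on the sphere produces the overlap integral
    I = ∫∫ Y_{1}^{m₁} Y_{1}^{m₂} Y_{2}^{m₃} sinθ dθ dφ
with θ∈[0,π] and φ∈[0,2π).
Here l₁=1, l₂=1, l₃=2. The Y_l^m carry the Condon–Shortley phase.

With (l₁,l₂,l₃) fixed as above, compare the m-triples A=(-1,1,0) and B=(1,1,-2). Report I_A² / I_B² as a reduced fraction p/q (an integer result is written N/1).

1/6

l's match ⇒ only the (l;m) 3-j factors differ between A and B.
A: triangle coeff Δ(1,1,2) = 1/30; Σ_t [0,0]: t=0:+1/4 = 1/4; (3j)²=1/30 [(1 1 2; -1 1 0)], sign=+1
B: triangle coeff Δ(1,1,2) = 1/30; Σ_t [0,0]: t=0:+1/4 = 1/4; (3j)²=1/5 [(1 1 2; 1 1 -2)], sign=+1
I_A²/I_B² = (1/30)/(1/5) = 1/6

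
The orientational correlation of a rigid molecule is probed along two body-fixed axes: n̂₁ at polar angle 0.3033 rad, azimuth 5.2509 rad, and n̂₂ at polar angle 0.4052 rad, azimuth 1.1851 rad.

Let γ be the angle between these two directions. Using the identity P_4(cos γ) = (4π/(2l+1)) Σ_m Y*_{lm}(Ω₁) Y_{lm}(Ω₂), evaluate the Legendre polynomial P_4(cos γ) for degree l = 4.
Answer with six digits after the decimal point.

Term-by-term m-sum for l=4 (normalisation 4π/9 = 1.396263):
  term(m=-4) = -0.00003 - 0.00002j   from Y*(Ω₁)=-0.00194 + 0.00294j, Y(Ω₂)=0.00030 + 0.01068j
  term(m=-3) = 0.00209 - 0.00081j   from Y*(Ω₁)=-0.03179 - 0.00142j, Y(Ω₂)=-0.06452 + 0.02833j
  term(m=-2) = -0.01123 + 0.03939j   from Y*(Ω₁)=-0.07603 - 0.14125j, Y(Ω₂)=-0.18307 - 0.17802j
  term(m=-1) = -0.13688 - 0.18134j   from Y*(Ω₁)=0.23345 - 0.39077j, Y(Ω₂)=0.18777 - 0.46246j
  term(m=+0) = 0.13860 + 0.00000j   from Y*(Ω₁)=0.49828 + 0.00000j, Y(Ω₂)=0.27815 + 0.00000j
  term(m=+1) = -0.13688 + 0.18134j   from Y*(Ω₁)=-0.23345 - 0.39077j, Y(Ω₂)=-0.18777 - 0.46246j
  term(m=+2) = -0.01123 - 0.03939j   from Y*(Ω₁)=-0.07603 + 0.14125j, Y(Ω₂)=-0.18307 + 0.17802j
  term(m=+3) = 0.00209 + 0.00081j   from Y*(Ω₁)=0.03179 - 0.00142j, Y(Ω₂)=0.06452 + 0.02833j
  term(m=+4) = -0.00003 + 0.00002j   from Y*(Ω₁)=-0.00194 - 0.00294j, Y(Ω₂)=0.00030 - 0.01068j
Accumulated sum -0.15350 - 0.00000j; after 4π/(2l+1) scaling, -0.21432 - 0.00000j ⇒ P_4 = -0.214321

-0.214321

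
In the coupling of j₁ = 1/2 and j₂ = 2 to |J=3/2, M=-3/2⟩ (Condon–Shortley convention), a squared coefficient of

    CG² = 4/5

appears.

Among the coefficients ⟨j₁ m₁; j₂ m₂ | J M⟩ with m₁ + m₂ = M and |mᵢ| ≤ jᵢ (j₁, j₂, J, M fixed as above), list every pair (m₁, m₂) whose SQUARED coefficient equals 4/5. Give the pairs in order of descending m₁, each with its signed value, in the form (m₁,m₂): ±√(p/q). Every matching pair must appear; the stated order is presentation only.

(1/2,-2): +√(4/5)

Admissible pairs with m₁+m₂ = M = -3/2: (-1/2,-1), (1/2,-2)
  (m₁,m₂)=(1/2,-2): CG² = 4/5, CG = +√(4/5)   ← matches the target
  (m₁,m₂)=(-1/2,-1): CG² = 1/5, CG = −√(1/5)
Pairs with CG² = 4/5: (1/2,-2): +√(4/5)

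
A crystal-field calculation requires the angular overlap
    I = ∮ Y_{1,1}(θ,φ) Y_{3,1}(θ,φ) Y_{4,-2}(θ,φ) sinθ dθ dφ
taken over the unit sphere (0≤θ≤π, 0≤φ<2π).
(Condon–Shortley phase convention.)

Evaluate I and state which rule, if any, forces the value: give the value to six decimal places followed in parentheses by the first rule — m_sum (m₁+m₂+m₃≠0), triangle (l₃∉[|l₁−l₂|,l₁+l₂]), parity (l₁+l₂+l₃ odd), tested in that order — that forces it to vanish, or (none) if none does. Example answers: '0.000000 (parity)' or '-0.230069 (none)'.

m-sum 0 ✓  L=8 even ✓  2≤4≤4 ✓
Π(2lᵢ+1) = 3×7×9 = 189
triangle coeff Δ(1,3,4) = 1/252
Σ_t [0,0]: t=0:+1/36 = 1/36
(3j)²=4/63 [(1 3 4; 0 0 0)], sign=+1
Σ_t [0,0]: t=0:+1/96 = 1/96
(3j)²=5/84 [(1 3 4; 1 1 -2)], sign=+1
⇒ 4πI² = 5/7
I = (+1)√(5/7/(4π)) = 0.23841361
No selection rule forces the value: the integral is nonzero (none).

0.238414 (none)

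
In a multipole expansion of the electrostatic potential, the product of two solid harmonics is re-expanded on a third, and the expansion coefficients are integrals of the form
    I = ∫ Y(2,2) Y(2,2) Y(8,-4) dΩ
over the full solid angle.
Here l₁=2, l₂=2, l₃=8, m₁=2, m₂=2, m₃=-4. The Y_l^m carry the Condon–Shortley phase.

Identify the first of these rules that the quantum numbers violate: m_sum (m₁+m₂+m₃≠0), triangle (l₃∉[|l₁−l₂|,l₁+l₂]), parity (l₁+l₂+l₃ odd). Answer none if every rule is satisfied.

triangle

Σmᵢ = 0  ✓
l₃∈[|l₁−l₂|,l₁+l₂]=[0,4] required, l₃=8 fails  ✗
Σlᵢ = 12 ⇒ even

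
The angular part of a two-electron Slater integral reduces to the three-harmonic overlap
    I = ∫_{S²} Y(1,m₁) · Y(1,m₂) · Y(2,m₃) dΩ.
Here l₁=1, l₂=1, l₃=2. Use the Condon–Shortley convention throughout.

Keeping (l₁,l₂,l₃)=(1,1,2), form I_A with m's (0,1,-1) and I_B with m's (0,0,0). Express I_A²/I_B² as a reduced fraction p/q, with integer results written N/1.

l's match ⇒ only the (l;m) 3-j factors differ between A and B.
A: triangle coeff Δ(1,1,2) = 1/30; Σ_t [0,0]: t=0:+1/2 = 1/2; (3j)²=1/10 [(1 1 2; 0 1 -1)], sign=-1
B: triangle coeff Δ(1,1,2) = 1/30; Σ_t [0,0]: t=0:+1/1 = 1/1; (3j)²=2/15 [(1 1 2; 0 0 0)], sign=+1
I_A²/I_B² = (1/10)/(2/15) = 3/4

3/4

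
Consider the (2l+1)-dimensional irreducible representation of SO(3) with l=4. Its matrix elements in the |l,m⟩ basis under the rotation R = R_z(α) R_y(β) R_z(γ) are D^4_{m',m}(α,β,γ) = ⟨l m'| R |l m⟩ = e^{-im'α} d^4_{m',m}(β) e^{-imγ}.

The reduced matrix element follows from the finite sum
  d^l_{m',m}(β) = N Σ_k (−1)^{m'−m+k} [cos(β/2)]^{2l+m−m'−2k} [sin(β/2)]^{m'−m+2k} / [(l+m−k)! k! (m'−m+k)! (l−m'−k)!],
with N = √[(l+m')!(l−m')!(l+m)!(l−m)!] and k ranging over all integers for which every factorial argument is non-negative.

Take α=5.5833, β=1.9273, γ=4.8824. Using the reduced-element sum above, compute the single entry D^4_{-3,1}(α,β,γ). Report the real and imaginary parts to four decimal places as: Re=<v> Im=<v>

First d^4_{-3,1}(β=1.9273), then the phase factors e^{-i(-3)α} and e^{-i(1)γ}:
With c≡cos(β/2)=0.570526 and s≡sin(β/2)=0.821279, N=[1·5040·120·6]^{1/2}=1904.940944
The bounds max(0,m−m')=4 and min(l+m,l−m')=5 give 2 terms
  k=4: (−1)^0·1904.9409/(144)·0.5705^4·0.8213^4 = +0.637654
  k=5: (−1)^1·1904.9409/(240)·0.5705^2·0.8213^6 = -0.792806
d^4_{-3,1}(1.9273) = +0.637654 -0.792806 = -0.155152
Phases: e^{-i·(-3)·5.5833}=-0.504549-0.863383i, e^{-i·(1)·4.8824}=+0.169193+0.985583i ⇒ D=-0.118780+0.099818i

Re=-0.1188 Im=0.0998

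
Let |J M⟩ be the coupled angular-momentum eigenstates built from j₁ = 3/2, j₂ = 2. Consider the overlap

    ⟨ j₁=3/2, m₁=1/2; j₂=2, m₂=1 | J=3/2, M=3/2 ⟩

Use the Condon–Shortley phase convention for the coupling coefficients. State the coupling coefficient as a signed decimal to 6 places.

√[4·2!1!2!/6! · 2!1!3!1!3!0!] = √(8/5)
  +(−1)^1/∏(1,1,0,2,1,0)! = -1/2  (running -1/2)
⟨..|..⟩ = √(8/5)·(-1/2) = -0.632456

-0.632456  (= −√(2/5))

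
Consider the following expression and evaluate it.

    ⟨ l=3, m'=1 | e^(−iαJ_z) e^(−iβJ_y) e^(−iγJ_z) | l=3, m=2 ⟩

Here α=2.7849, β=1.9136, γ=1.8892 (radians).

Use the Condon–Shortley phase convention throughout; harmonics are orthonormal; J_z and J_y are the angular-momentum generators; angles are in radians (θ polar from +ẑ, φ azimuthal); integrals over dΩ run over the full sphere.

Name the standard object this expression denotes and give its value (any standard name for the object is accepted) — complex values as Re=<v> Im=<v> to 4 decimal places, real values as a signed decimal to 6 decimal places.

This is a Wigner D-matrix element — the rotation-matrix element ⟨l m'| R(α,β,γ) |l m⟩ in the angular-momentum basis.
First d^3_{1,2}(β=1.9136), then the phase factors e^{-i(1)α} and e^{-i(2)γ}:
Half-angle: c=0.576138, s=0.817352. N=√(24·2·120·1)=75.894664
k: max(0,(2)−(1))=1 … min(3+(2),3−(1))=2
  k=1: (−1)^0·75.8947/(24)·0.5761^5·0.8174^1 = +0.164075
  k=2: (−1)^1·75.8947/(12)·0.5761^3·0.8174^3 = -0.660447
d^3_{1,2}(1.9136) = +0.164075 -0.660447 = -0.496372
Phases: e^{-i·(1)·2.7849}=-0.937057-0.349177i, e^{-i·(2)·1.8892}=-0.803998+0.594632i ⇒ D=-0.477025+0.137230i

Wigner D-matrix element, Re=-0.4770 Im=0.1372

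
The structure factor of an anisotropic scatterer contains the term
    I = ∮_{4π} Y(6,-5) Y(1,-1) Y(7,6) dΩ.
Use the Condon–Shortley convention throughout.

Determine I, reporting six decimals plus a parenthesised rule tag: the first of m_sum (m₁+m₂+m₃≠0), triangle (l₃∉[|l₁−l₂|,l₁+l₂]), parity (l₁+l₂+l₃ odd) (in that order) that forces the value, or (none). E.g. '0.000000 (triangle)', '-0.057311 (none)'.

0.309019 (none)

Checks pass: Σm=0; 14 even; l₃=7∈[5,7].
(2·6+1)(2·1+1)(2·7+1) = 585
Δ: 0! 12! 2! / 15! → 1/1365
sum: t=0:+1/518400 = 1/518400
3j²(6 1 7; 0 0 0) = Δ·Π!·Σ² = 7/195  (sign -1)
sum: t=0:+1/79833600 = 1/79833600
3j²(6 1 7; -5 -1 6) = Δ·Π!·Σ² = 2/35  (sign -1)
combine: 4πI² = 585·7/195·2/35 = 6/5
take √, sign +1: I = 0.30901936
No selection rule forces the value: the integral is nonzero (none).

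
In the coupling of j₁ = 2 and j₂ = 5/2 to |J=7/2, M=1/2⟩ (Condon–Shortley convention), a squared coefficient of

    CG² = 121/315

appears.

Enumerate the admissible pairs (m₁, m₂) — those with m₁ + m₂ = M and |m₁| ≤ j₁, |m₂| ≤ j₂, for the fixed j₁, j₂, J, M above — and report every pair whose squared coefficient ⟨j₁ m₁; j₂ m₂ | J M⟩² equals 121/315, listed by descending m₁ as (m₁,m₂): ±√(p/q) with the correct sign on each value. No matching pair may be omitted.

(-1,3/2): −√(121/315)

Admissible pairs with m₁+m₂ = M = 1/2: (-2,5/2), (-1,3/2), (0,1/2), (1,-1/2), (2,-3/2)
  (m₁,m₂)=(2,-3/2): CG² = 64/315, CG = +√(64/315)
  (m₁,m₂)=(1,-1/2): CG² = 14/45, CG = +√(14/45)
  (m₁,m₂)=(0,1/2): CG² = 4/105, CG = −√(4/105)
  (m₁,m₂)=(-1,3/2): CG² = 121/315, CG = −√(121/315)   ← matches the target
  (m₁,m₂)=(-2,5/2): CG² = 4/63, CG = −√(4/63)
Pairs with CG² = 121/315: (-1,3/2): −√(121/315)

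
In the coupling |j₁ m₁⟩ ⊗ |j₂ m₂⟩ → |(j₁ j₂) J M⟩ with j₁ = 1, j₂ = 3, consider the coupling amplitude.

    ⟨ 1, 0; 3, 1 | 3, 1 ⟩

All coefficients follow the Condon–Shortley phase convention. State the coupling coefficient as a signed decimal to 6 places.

−√(1/12) = -0.288675

triangle: 1!*1!*5!/8! = 120/40320
(j±m)!: 1!*1!*4!*2!*4!*2! = 2304
prefactor² = (2J+1)*Δ*N² = 48
  k=0: +1/(0!*1!*1!*4!*0!*1!) = 1/24
  k=1: −1/(1!*0!*0!*3!*1!*2!) = -1/12
Σ = -1/24  ⇒  CG² = 48*(-1/24)² = 1/12
CG = −√(1/12) = -0.288675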